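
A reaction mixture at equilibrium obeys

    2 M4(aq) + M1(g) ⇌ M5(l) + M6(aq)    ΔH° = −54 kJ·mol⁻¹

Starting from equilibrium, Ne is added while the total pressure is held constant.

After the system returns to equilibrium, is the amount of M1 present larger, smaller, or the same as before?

increases

Adding inert gas at constant total pressure expands the volume and lowers every reacting partial pressure. With Δn_gas = 0 − 1 = -1, Q moves away from K toward the side with fewer gas moles, so the system shifts toward the side with more gas moles — to the left.
The net shift is to the left. M1 is a reactant, so its amount increases.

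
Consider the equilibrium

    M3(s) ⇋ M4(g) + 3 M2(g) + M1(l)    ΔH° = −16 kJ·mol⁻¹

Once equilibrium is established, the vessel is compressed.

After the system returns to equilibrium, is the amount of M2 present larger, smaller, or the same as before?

decreases

Gas moles: reactants 0, products 4 (Δn_gas = +4). Compression shifts the system toward the side with fewer moles of gas — to the left.
The net shift is to the left. M2 is a product, so its amount decreases.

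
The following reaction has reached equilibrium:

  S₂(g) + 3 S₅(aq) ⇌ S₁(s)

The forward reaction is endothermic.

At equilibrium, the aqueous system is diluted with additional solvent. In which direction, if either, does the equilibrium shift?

Dilution lowers every aqueous concentration by the same factor. Δn_aq = 0 − 3 = -3, so the system shifts toward the side with more dissolved moles — to the left.

left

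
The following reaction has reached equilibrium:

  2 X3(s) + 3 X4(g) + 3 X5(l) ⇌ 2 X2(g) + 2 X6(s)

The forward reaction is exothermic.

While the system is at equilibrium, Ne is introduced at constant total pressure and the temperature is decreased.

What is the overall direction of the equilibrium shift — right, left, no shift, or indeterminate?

cannot be determined

Adding inert gas at constant total pressure expands the volume and lowers every reacting partial pressure. With Δn_gas = 2 − 3 = -1, Q moves away from K toward the side with fewer gas moles, so the system shifts toward the side with more gas moles — to the left.
The forward reaction is exothermic. Lowering T favours the exothermic direction — shift to the right.
The individual effects push in opposite directions; without quantitative information the net direction cannot be determined.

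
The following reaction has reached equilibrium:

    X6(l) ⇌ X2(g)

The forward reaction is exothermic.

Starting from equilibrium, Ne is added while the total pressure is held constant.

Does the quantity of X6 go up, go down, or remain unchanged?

Adding inert gas at constant total pressure expands the volume and lowers every reacting partial pressure. With Δn_gas = 1 − 0 = +1, Q moves away from K toward the side with fewer gas moles, so the system shifts toward the side with more gas moles — to the right.
The net shift is to the right. X6 is a reactant, so its amount decreases.

decreases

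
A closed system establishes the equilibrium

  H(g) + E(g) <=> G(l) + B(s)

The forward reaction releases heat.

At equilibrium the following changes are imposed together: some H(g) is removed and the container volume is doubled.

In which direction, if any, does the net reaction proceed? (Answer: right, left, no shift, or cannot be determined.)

Removing H (g), a reactant, drives the reaction to the left.
Gas moles: reactants 2, products 0 (Δn_gas = -2). Expansion shifts the system toward the side with more moles of gas — to the left.
All effects act in the same direction — net shift to the left.

left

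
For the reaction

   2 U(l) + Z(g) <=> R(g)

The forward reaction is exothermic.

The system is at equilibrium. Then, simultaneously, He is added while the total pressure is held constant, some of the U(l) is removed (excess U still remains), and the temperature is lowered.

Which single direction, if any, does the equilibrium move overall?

Adding inert gas at constant total pressure expands the volume, scaling every reacting partial pressure by the same factor. Δn_gas = 1 − 1 = 0, so Q is unchanged — no shift.
U is a pure liquid; its activity is 1 regardless of amount, so Q is unaffected — no shift from this change.
The forward reaction is exothermic. Lowering T favours the exothermic direction — shift to the right.
Only the nonzero effect(s) matter; the net shift is to the right.

right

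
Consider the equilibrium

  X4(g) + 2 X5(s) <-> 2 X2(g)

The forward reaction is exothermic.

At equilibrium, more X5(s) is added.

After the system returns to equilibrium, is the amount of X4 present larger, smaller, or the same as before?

unchanged

X5 is a pure solid; its activity is 1 regardless of amount, so Q is unaffected — no shift from this change.
No net shift occurs, so the amount of X4 is unchanged.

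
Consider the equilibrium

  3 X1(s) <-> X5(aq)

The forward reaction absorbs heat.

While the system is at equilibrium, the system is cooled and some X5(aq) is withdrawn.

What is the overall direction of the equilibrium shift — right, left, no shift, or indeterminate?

The forward reaction is endothermic. Lowering T favours the exothermic direction — shift to the left.
Removing X5 (aq), a product, drives the reaction to the right.
The individual effects push in opposite directions; without quantitative information the net direction cannot be determined.

cannot be determined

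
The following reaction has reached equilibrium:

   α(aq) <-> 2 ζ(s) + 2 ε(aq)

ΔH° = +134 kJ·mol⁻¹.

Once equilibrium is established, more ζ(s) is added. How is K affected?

The equilibrium constant depends only on temperature. This perturbation changes neither the position of equilibrium nor K.

unchanged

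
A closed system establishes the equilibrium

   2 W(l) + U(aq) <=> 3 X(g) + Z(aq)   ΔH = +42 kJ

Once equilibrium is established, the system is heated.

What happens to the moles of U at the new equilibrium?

decreases

The forward reaction is endothermic. Raising T favours the endothermic direction — shift to the right.
The net shift is to the right. U is a reactant, so its amount decreases.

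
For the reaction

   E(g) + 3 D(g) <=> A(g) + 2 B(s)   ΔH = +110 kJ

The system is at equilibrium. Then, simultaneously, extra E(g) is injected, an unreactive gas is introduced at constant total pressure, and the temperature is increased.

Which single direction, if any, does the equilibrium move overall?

Adding E (g), a reactant, drives the reaction to the right.
Adding inert gas at constant total pressure expands the volume and lowers every reacting partial pressure. With Δn_gas = 1 − 4 = -3, Q moves away from K toward the side with fewer gas moles, so the system shifts toward the side with more gas moles — to the left.
The forward reaction is endothermic. Raising T favours the endothermic direction — shift to the right.
The individual effects push in opposite directions; without quantitative information the net direction cannot be determined.

cannot be determined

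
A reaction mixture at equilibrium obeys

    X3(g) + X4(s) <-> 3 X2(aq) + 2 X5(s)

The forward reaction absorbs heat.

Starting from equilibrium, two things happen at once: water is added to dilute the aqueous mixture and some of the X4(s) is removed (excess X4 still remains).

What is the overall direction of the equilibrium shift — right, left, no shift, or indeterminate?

Dilution lowers every aqueous concentration by the same factor. Δn_aq = 3 − 0 = +3, so the system shifts toward the side with more dissolved moles — to the right.
X4 is a pure solid; its activity is 1 regardless of amount, so Q is unaffected — no shift from this change.
Only the nonzero effect(s) matter; the net shift is to the right.

right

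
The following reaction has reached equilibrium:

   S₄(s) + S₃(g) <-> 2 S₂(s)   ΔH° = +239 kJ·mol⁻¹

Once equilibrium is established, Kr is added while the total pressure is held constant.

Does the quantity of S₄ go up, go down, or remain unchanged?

increases

Adding inert gas at constant total pressure expands the volume and lowers every reacting partial pressure. With Δn_gas = 0 − 1 = -1, Q moves away from K toward the side with fewer gas moles, so the system shifts toward the side with more gas moles — to the left.
The net shift is to the left. S₄ is a reactant, so its amount increases.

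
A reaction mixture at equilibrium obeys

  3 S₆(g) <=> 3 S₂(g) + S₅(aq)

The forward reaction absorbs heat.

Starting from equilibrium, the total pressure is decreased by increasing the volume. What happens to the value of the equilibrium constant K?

The equilibrium constant depends only on temperature. This perturbation changes neither the position of equilibrium nor K.

unchanged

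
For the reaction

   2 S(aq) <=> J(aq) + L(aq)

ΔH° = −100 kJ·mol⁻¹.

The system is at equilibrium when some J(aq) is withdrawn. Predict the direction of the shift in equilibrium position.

right

Removing J (aq), a product, drives the reaction to the right.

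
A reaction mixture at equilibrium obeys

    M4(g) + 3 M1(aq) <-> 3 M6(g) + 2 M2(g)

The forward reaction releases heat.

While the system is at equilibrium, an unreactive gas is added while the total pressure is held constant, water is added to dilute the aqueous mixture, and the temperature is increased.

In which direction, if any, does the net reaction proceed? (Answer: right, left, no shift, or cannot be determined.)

Adding inert gas at constant total pressure expands the volume and lowers every reacting partial pressure. With Δn_gas = 5 − 1 = +4, Q moves away from K toward the side with fewer gas moles, so the system shifts toward the side with more gas moles — to the right.
Dilution lowers every aqueous concentration by the same factor. Δn_aq = 0 − 3 = -3, so the system shifts toward the side with more dissolved moles — to the left.
The forward reaction is exothermic. Raising T favours the endothermic direction — shift to the left.
The individual effects push in opposite directions; without quantitative information the net direction cannot be determined.

cannot be determined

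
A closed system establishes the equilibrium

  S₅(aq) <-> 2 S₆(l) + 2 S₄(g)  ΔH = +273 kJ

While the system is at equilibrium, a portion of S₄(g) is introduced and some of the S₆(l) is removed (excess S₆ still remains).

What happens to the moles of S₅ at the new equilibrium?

Adding S₄ (g), a product, drives the reaction to the left.
S₆ is a pure liquid; its activity is 1 regardless of amount, so Q is unaffected — no shift from this change.
The net shift is to the left. S₅ is a reactant, so its amount increases.

increases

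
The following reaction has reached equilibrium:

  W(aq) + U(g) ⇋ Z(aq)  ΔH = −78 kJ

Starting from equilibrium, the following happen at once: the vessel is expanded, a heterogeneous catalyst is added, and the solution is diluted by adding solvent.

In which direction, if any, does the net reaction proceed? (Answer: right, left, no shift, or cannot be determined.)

left

Gas moles: reactants 1, products 0 (Δn_gas = -1). Expansion shifts the system toward the side with more moles of gas — to the left.
A catalyst speeds both forward and reverse rates equally; it changes neither Q nor K — no shift from this change.
Dilution scales every aqueous concentration by the same factor. Δn_aq = 1 − 1 = 0, so Q is unchanged — no shift.
Only the nonzero effect(s) matter; the net shift is to the left.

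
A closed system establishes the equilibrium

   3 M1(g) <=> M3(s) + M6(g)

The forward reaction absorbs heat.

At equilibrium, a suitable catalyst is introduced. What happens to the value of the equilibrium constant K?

The equilibrium constant depends only on temperature. This perturbation changes neither the position of equilibrium nor K.

unchanged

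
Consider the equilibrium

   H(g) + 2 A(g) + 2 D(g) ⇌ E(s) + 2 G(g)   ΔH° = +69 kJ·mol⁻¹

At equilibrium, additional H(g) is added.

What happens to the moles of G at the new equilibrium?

increases

Adding H (g), a reactant, drives the reaction to the right.
The net shift is to the right. G is a product, so its amount increases.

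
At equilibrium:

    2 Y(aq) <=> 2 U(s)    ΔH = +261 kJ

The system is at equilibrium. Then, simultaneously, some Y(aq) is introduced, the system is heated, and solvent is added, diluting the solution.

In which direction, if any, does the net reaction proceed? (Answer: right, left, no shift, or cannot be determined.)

cannot be determined

Adding Y (aq), a reactant, drives the reaction to the right.
The forward reaction is endothermic. Raising T favours the endothermic direction — shift to the right.
Dilution lowers every aqueous concentration by the same factor. Δn_aq = 0 − 2 = -2, so the system shifts toward the side with more dissolved moles — to the left.
The individual effects push in opposite directions; without quantitative information the net direction cannot be determined.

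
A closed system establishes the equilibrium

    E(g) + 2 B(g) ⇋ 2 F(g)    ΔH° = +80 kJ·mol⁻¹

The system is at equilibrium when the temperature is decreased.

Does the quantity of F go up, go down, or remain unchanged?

The forward reaction is endothermic. Lowering T favours the exothermic direction — shift to the left.
The net shift is to the left. F is a product, so its amount decreases.

decreases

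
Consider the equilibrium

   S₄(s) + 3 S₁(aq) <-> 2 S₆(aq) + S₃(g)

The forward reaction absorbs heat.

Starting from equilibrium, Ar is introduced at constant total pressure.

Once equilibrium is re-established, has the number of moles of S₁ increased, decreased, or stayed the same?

decreases

Adding inert gas at constant total pressure expands the volume and lowers every reacting partial pressure. With Δn_gas = 1 − 0 = +1, Q moves away from K toward the side with fewer gas moles, so the system shifts toward the side with more gas moles — to the right.
The net shift is to the right. S₁ is a reactant, so its amount decreases.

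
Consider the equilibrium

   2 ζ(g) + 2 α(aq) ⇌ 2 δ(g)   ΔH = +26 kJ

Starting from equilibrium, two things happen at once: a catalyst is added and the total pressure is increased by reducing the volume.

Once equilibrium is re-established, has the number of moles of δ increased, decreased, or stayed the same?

A catalyst speeds both forward and reverse rates equally; it changes neither Q nor K — no shift from this change.
Gas moles: reactants 2, products 2. Δn_gas = 0, so a volume change leaves Q equal to K — no shift from this change.
No net shift occurs, so the amount of δ is unchanged.

unchanged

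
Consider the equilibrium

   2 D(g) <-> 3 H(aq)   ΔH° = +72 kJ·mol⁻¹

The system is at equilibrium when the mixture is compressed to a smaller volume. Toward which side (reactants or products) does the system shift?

Gas moles: reactants 2, products 0 (Δn_gas = -2). Compression shifts the system toward the side with fewer moles of gas — to the right.

right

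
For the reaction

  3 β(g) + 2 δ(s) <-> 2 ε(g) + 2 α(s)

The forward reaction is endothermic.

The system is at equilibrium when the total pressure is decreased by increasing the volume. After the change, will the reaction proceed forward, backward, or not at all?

left

Gas moles: reactants 3, products 2 (Δn_gas = -1). Expansion shifts the system toward the side with more moles of gas — to the left.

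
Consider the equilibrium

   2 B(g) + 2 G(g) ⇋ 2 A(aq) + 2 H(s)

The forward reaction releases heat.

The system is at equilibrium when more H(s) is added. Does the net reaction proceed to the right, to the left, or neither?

H is a pure solid; its activity is 1 regardless of amount, so Q is unaffected — no shift from this change.

no shift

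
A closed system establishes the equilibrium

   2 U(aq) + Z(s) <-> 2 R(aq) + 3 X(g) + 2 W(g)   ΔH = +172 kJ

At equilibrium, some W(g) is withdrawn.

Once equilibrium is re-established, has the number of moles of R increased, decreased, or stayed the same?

increases

Removing W (g), a product, drives the reaction to the right.
The net shift is to the right. R is a product, so its amount increases.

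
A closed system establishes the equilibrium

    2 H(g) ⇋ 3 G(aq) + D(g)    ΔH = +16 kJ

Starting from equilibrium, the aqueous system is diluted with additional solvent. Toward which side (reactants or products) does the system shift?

right

Dilution lowers every aqueous concentration by the same factor. Δn_aq = 3 − 0 = +3, so the system shifts toward the side with more dissolved moles — to the right.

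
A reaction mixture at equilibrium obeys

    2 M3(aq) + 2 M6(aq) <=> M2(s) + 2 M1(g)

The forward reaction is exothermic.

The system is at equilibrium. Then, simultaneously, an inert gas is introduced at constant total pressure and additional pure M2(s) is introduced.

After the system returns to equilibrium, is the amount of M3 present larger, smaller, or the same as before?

Adding inert gas at constant total pressure expands the volume and lowers every reacting partial pressure. With Δn_gas = 2 − 0 = +2, Q moves away from K toward the side with fewer gas moles, so the system shifts toward the side with more gas moles — to the right.
M2 is a pure solid; its activity is 1 regardless of amount, so Q is unaffected — no shift from this change.
The net shift is to the right. M3 is a reactant, so its amount decreases.

decreases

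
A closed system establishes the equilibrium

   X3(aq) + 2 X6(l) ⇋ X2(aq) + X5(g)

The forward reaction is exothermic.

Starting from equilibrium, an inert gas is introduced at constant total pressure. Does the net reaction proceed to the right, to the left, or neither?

right

Adding inert gas at constant total pressure expands the volume and lowers every reacting partial pressure. With Δn_gas = 1 − 0 = +1, Q moves away from K toward the side with fewer gas moles, so the system shifts toward the side with more gas moles — to the right.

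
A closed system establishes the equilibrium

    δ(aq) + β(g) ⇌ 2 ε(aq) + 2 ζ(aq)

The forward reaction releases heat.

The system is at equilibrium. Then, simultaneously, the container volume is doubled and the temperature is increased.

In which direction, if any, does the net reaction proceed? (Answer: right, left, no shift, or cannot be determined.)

left

Gas moles: reactants 1, products 0 (Δn_gas = -1). Expansion shifts the system toward the side with more moles of gas — to the left.
The forward reaction is exothermic. Raising T favours the endothermic direction — shift to the left.
All effects act in the same direction — net shift to the left.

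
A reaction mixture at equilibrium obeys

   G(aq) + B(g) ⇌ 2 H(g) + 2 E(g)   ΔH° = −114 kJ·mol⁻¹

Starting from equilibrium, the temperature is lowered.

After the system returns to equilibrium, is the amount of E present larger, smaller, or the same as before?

The forward reaction is exothermic. Lowering T favours the exothermic direction — shift to the right.
The net shift is to the right. E is a product, so its amount increases.

increases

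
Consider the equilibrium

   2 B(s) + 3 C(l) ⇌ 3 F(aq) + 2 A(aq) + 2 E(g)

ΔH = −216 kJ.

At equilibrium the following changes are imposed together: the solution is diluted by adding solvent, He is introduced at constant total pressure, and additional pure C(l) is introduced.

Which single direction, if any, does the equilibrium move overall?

right

Dilution lowers every aqueous concentration by the same factor. Δn_aq = 5 − 0 = +5, so the system shifts toward the side with more dissolved moles — to the right.
Adding inert gas at constant total pressure expands the volume and lowers every reacting partial pressure. With Δn_gas = 2 − 0 = +2, Q moves away from K toward the side with fewer gas moles, so the system shifts toward the side with more gas moles — to the right.
C is a pure liquid; its activity is 1 regardless of amount, so Q is unaffected — no shift from this change.
Only the nonzero effect(s) matter; the net shift is to the right.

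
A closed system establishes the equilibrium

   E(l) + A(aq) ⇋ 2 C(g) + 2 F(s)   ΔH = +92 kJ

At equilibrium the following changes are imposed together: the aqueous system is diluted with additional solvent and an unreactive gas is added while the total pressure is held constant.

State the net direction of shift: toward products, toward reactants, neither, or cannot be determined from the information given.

Dilution lowers every aqueous concentration by the same factor. Δn_aq = 0 − 1 = -1, so the system shifts toward the side with more dissolved moles — to the left.
Adding inert gas at constant total pressure expands the volume and lowers every reacting partial pressure. With Δn_gas = 2 − 0 = +2, Q moves away from K toward the side with fewer gas moles, so the system shifts toward the side with more gas moles — to the right.
The individual effects push in opposite directions; without quantitative information the net direction cannot be determined.

cannot be determined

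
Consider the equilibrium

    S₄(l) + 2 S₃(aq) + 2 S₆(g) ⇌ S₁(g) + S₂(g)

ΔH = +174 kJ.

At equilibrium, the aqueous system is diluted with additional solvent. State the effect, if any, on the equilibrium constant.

The equilibrium constant depends only on temperature. This perturbation may move the position of equilibrium, but since T is unchanged, K itself is unchanged.

unchanged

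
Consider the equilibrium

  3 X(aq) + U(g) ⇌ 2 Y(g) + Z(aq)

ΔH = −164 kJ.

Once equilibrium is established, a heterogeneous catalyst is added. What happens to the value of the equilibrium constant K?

The equilibrium constant depends only on temperature. This perturbation changes neither the position of equilibrium nor K.

unchanged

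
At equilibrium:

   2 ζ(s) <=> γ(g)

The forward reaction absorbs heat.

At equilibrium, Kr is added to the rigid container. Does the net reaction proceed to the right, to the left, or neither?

At constant volume, adding an inert gas leaves every reacting species' partial pressure unchanged, so Q is unchanged — no shift from this change.

no shift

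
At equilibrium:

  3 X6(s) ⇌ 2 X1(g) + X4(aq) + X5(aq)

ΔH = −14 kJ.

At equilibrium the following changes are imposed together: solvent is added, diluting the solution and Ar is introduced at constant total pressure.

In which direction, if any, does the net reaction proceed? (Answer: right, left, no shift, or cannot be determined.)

right

Dilution lowers every aqueous concentration by the same factor. Δn_aq = 2 − 0 = +2, so the system shifts toward the side with more dissolved moles — to the right.
Adding inert gas at constant total pressure expands the volume and lowers every reacting partial pressure. With Δn_gas = 2 − 0 = +2, Q moves away from K toward the side with fewer gas moles, so the system shifts toward the side with more gas moles — to the right.
All effects act in the same direction — net shift to the right.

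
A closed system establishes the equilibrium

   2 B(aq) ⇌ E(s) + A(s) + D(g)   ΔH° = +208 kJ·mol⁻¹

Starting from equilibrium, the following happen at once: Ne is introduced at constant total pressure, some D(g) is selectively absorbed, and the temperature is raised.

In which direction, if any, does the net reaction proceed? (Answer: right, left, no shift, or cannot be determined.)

Adding inert gas at constant total pressure expands the volume and lowers every reacting partial pressure. With Δn_gas = 1 − 0 = +1, Q moves away from K toward the side with fewer gas moles, so the system shifts toward the side with more gas moles — to the right.
Removing D (g), a product, drives the reaction to the right.
The forward reaction is endothermic. Raising T favours the endothermic direction — shift to the right.
All effects act in the same direction — net shift to the right.

right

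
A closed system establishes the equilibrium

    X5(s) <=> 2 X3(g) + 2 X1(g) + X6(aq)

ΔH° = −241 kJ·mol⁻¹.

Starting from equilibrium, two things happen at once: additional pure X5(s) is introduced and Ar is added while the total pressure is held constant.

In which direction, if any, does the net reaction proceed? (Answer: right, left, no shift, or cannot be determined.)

right

X5 is a pure solid; its activity is 1 regardless of amount, so Q is unaffected — no shift from this change.
Adding inert gas at constant total pressure expands the volume and lowers every reacting partial pressure. With Δn_gas = 4 − 0 = +4, Q moves away from K toward the side with fewer gas moles, so the system shifts toward the side with more gas moles — to the right.
Only the nonzero effect(s) matter; the net shift is to the right.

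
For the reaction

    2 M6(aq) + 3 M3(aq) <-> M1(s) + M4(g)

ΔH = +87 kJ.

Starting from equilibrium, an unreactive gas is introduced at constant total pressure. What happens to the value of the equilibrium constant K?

unchanged

The equilibrium constant depends only on temperature. This perturbation may move the position of equilibrium, but since T is unchanged, K itself is unchanged.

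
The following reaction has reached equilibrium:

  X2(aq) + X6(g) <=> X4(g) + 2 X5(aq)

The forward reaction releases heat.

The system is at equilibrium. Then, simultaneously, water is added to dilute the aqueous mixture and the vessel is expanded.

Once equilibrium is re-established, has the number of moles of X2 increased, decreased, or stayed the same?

Dilution lowers every aqueous concentration by the same factor. Δn_aq = 2 − 1 = +1, so the system shifts toward the side with more dissolved moles — to the right.
Gas moles: reactants 1, products 1. Δn_gas = 0, so a volume change leaves Q equal to K — no shift from this change.
The net shift is to the right. X2 is a reactant, so its amount decreases.

decreases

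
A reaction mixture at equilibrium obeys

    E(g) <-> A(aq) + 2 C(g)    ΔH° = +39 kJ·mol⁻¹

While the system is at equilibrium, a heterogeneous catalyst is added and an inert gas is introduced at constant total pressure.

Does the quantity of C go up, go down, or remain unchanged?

increases

A catalyst speeds both forward and reverse rates equally; it changes neither Q nor K — no shift from this change.
Adding inert gas at constant total pressure expands the volume and lowers every reacting partial pressure. With Δn_gas = 2 − 1 = +1, Q moves away from K toward the side with fewer gas moles, so the system shifts toward the side with more gas moles — to the right.
The net shift is to the right. C is a product, so its amount increases.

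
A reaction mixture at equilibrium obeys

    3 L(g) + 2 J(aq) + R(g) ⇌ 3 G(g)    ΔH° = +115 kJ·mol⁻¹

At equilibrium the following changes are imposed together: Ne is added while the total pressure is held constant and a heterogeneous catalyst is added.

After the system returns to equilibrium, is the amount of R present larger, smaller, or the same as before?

increases

Adding inert gas at constant total pressure expands the volume and lowers every reacting partial pressure. With Δn_gas = 3 − 4 = -1, Q moves away from K toward the side with fewer gas moles, so the system shifts toward the side with more gas moles — to the left.
A catalyst speeds both forward and reverse rates equally; it changes neither Q nor K — no shift from this change.
The net shift is to the left. R is a reactant, so its amount increases.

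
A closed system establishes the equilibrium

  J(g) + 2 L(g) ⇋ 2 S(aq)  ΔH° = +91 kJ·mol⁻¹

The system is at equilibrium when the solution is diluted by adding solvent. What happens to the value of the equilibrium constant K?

unchanged

The equilibrium constant depends only on temperature. This perturbation may move the position of equilibrium, but since T is unchanged, K itself is unchanged.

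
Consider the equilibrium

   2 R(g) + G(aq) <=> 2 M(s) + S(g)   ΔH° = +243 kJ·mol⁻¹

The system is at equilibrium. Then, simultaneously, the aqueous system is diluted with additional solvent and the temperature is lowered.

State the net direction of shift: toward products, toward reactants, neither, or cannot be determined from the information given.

left

Dilution lowers every aqueous concentration by the same factor. Δn_aq = 0 − 1 = -1, so the system shifts toward the side with more dissolved moles — to the left.
The forward reaction is endothermic. Lowering T favours the exothermic direction — shift to the left.
All effects act in the same direction — net shift to the left.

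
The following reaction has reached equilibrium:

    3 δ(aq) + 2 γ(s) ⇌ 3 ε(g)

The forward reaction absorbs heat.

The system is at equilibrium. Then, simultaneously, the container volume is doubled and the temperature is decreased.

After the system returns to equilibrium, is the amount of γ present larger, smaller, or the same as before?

cannot be determined

Gas moles: reactants 0, products 3 (Δn_gas = +3). Expansion shifts the system toward the side with more moles of gas — to the right.
The forward reaction is endothermic. Lowering T favours the exothermic direction — shift to the left.
The two effects oppose each other, so the net shift — and hence the change in γ — cannot be determined from the given information.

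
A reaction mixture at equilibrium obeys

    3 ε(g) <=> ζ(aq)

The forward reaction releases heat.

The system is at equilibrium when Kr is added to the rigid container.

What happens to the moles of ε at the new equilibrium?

At constant volume, adding an inert gas leaves every reacting species' partial pressure unchanged, so Q is unchanged — no shift from this change.
No net shift occurs, so the amount of ε is unchanged.

unchanged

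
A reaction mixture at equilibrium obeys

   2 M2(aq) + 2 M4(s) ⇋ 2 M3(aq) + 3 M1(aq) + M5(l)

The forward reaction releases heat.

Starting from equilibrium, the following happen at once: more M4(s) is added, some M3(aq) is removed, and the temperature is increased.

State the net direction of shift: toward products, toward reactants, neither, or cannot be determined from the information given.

M4 is a pure solid; its activity is 1 regardless of amount, so Q is unaffected — no shift from this change.
Removing M3 (aq), a product, drives the reaction to the right.
The forward reaction is exothermic. Raising T favours the endothermic direction — shift to the left.
The individual effects push in opposite directions; without quantitative information the net direction cannot be determined.

cannot be determined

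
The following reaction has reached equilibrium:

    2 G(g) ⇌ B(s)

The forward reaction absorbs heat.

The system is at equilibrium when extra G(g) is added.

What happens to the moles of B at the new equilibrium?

increases

Adding G (g), a reactant, drives the reaction to the right.
The net shift is to the right. B is a product, so its amount increases.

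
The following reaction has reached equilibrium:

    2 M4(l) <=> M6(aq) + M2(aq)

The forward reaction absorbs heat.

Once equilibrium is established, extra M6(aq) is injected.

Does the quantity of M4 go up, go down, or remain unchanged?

increases

Adding M6 (aq), a product, drives the reaction to the left.
The net shift is to the left. M4 is a reactant, so its amount increases.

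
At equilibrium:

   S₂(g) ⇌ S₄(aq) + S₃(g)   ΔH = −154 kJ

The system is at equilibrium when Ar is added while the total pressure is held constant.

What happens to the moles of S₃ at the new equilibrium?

Adding inert gas at constant total pressure expands the volume, scaling every reacting partial pressure by the same factor. Δn_gas = 1 − 1 = 0, so Q is unchanged — no shift.
No net shift occurs, so the amount of S₃ is unchanged.

unchanged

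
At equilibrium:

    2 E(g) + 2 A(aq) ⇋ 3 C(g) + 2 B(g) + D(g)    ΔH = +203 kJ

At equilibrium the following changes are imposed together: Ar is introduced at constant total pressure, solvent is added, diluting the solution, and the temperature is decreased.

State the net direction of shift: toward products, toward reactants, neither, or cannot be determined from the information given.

Adding inert gas at constant total pressure expands the volume and lowers every reacting partial pressure. With Δn_gas = 6 − 2 = +4, Q moves away from K toward the side with fewer gas moles, so the system shifts toward the side with more gas moles — to the right.
Dilution lowers every aqueous concentration by the same factor. Δn_aq = 0 − 2 = -2, so the system shifts toward the side with more dissolved moles — to the left.
The forward reaction is endothermic. Lowering T favours the exothermic direction — shift to the left.
The individual effects push in opposite directions; without quantitative information the net direction cannot be determined.

cannot be determined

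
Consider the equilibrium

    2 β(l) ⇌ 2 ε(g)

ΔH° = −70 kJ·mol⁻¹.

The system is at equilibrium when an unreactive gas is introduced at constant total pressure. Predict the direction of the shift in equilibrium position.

Adding inert gas at constant total pressure expands the volume and lowers every reacting partial pressure. With Δn_gas = 2 − 0 = +2, Q moves away from K toward the side with fewer gas moles, so the system shifts toward the side with more gas moles — to the right.

right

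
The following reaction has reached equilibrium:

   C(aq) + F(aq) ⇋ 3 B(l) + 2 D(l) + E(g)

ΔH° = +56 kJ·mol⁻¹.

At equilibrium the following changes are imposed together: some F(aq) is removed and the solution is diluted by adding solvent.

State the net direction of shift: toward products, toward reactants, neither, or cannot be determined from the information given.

left

Removing F (aq), a reactant, drives the reaction to the left.
Dilution lowers every aqueous concentration by the same factor. Δn_aq = 0 − 2 = -2, so the system shifts toward the side with more dissolved moles — to the left.
All effects act in the same direction — net shift to the left.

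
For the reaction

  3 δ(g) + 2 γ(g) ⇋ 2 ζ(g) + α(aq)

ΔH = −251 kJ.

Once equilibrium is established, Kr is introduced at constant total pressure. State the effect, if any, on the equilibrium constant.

The equilibrium constant depends only on temperature. This perturbation may move the position of equilibrium, but since T is unchanged, K itself is unchanged.

unchanged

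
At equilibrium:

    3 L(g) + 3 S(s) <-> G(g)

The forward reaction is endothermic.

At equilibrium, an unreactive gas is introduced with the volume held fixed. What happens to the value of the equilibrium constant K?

The equilibrium constant depends only on temperature. This perturbation changes neither the position of equilibrium nor K.

unchanged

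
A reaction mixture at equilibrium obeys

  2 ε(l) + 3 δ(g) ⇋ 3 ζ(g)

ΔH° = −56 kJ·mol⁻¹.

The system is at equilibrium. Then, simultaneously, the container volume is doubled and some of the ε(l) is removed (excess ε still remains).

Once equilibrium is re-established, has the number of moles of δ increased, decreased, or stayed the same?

Gas moles: reactants 3, products 3. Δn_gas = 0, so a volume change leaves Q equal to K — no shift from this change.
ε is a pure liquid; its activity is 1 regardless of amount, so Q is unaffected — no shift from this change.
No net shift occurs, so the amount of δ is unchanged.

unchanged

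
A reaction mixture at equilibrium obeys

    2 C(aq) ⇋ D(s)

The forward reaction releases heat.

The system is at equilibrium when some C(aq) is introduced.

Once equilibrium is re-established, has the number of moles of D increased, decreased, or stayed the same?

Adding C (aq), a reactant, drives the reaction to the right.
The net shift is to the right. D is a product, so its amount increases.

increases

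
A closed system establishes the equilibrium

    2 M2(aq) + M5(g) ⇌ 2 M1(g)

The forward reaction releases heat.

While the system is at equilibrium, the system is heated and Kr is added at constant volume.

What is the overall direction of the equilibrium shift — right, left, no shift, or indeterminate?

left

The forward reaction is exothermic. Raising T favours the endothermic direction — shift to the left.
At constant volume, adding an inert gas leaves every reacting species' partial pressure unchanged, so Q is unchanged — no shift from this change.
Only the nonzero effect(s) matter; the net shift is to the left.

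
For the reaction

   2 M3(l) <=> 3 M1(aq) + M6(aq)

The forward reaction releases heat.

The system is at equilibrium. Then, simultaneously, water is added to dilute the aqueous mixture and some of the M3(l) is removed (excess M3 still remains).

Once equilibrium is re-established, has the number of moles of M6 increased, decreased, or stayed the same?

increases

Dilution lowers every aqueous concentration by the same factor. Δn_aq = 4 − 0 = +4, so the system shifts toward the side with more dissolved moles — to the right.
M3 is a pure liquid; its activity is 1 regardless of amount, so Q is unaffected — no shift from this change.
The net shift is to the right. M6 is a product, so its amount increases.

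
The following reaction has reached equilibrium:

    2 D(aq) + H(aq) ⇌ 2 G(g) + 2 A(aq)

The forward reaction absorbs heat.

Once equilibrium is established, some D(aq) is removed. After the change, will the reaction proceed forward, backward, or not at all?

left

Removing D (aq), a reactant, drives the reaction to the left.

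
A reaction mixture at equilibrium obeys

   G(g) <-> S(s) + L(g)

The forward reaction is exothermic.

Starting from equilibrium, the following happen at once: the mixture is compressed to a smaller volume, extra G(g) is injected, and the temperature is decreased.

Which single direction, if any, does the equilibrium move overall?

Gas moles: reactants 1, products 1. Δn_gas = 0, so a volume change leaves Q equal to K — no shift from this change.
Adding G (g), a reactant, drives the reaction to the right.
The forward reaction is exothermic. Lowering T favours the exothermic direction — shift to the right.
Only the nonzero effect(s) matter; the net shift is to the right.

right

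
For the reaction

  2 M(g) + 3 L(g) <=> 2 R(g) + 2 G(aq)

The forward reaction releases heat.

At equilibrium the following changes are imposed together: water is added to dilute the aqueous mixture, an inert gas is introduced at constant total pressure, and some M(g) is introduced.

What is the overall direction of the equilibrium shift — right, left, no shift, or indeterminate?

Dilution lowers every aqueous concentration by the same factor. Δn_aq = 2 − 0 = +2, so the system shifts toward the side with more dissolved moles — to the right.
Adding inert gas at constant total pressure expands the volume and lowers every reacting partial pressure. With Δn_gas = 2 − 5 = -3, Q moves away from K toward the side with fewer gas moles, so the system shifts toward the side with more gas moles — to the left.
Adding M (g), a reactant, drives the reaction to the right.
The individual effects push in opposite directions; without quantitative information the net direction cannot be determined.

cannot be determined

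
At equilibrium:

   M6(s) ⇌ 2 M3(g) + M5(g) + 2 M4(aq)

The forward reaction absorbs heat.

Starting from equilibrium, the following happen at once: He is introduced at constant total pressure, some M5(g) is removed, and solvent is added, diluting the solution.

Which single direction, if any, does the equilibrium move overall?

Adding inert gas at constant total pressure expands the volume and lowers every reacting partial pressure. With Δn_gas = 3 − 0 = +3, Q moves away from K toward the side with fewer gas moles, so the system shifts toward the side with more gas moles — to the right.
Removing M5 (g), a product, drives the reaction to the right.
Dilution lowers every aqueous concentration by the same factor. Δn_aq = 2 − 0 = +2, so the system shifts toward the side with more dissolved moles — to the right.
All effects act in the same direction — net shift to the right.

right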